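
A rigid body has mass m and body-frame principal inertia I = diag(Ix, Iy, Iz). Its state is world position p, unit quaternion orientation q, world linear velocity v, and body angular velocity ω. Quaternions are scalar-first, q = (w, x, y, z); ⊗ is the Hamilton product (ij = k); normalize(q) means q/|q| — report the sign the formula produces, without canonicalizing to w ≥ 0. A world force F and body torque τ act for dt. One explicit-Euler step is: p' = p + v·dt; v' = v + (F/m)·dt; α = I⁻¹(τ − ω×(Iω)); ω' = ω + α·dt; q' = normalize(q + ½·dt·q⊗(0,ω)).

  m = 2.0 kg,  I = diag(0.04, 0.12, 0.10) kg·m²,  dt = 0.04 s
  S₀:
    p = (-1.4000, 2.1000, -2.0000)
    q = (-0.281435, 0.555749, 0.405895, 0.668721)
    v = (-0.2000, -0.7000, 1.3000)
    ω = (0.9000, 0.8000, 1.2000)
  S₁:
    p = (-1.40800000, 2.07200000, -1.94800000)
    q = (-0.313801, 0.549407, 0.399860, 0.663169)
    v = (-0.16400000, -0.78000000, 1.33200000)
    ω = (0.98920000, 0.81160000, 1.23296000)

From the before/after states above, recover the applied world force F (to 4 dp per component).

v₁ − v₀ = (0.03600000, -0.08000000, 0.03200000)
applied force F = (1.8000, -4.0000, 1.6000)

F = (1.8000, -4.0000, 1.6000)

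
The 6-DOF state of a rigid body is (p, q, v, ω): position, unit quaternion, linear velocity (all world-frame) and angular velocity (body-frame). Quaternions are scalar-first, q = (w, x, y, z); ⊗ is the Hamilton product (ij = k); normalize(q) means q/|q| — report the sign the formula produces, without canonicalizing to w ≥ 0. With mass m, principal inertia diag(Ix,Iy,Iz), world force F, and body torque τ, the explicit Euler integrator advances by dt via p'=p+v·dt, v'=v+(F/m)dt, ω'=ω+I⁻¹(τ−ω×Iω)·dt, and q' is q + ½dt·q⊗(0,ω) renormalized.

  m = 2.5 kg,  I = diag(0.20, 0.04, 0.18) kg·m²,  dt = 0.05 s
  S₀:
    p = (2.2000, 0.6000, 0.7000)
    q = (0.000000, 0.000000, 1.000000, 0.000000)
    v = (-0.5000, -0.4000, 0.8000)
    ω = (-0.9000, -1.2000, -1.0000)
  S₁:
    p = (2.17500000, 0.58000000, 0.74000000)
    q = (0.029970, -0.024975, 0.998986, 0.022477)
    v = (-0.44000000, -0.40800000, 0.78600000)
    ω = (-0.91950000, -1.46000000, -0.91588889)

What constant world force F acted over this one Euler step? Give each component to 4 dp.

velocity change Δv = (0.06000000, -0.00800000, -0.01400000)
F = m·Δv/dt = (3.0000, -0.4000, -0.7000)

F = (3.0000, -0.4000, -0.7000)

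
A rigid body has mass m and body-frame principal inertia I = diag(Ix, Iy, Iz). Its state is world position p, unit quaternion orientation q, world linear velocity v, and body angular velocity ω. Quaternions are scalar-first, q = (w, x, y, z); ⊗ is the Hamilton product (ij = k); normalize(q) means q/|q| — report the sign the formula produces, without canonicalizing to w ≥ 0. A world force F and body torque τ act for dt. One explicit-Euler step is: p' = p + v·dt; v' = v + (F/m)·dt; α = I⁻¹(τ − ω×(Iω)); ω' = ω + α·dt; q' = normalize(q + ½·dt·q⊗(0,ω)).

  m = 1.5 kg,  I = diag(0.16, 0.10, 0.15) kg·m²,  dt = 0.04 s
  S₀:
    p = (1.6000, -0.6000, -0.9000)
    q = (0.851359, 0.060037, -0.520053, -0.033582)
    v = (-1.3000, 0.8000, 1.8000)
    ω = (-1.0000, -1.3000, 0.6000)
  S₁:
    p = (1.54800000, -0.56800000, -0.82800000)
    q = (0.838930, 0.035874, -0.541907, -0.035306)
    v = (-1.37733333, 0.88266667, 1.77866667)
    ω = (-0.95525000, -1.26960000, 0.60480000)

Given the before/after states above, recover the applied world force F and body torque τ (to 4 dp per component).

F = (-2.9000, 3.1000, -0.8000)
τ = (0.1400, 0.0700, -0.0600)

rate change Δω = (0.04475000, 0.03040000, 0.00480000)
τ = I·(Δω/dt) + ω₀×(Iω₀) = (0.1400, 0.0700, -0.0600)
velocity change Δv = (-0.07733333, 0.08266667, -0.02133333)
F = m·Δv/dt = (-2.9000, 3.1000, -0.8000)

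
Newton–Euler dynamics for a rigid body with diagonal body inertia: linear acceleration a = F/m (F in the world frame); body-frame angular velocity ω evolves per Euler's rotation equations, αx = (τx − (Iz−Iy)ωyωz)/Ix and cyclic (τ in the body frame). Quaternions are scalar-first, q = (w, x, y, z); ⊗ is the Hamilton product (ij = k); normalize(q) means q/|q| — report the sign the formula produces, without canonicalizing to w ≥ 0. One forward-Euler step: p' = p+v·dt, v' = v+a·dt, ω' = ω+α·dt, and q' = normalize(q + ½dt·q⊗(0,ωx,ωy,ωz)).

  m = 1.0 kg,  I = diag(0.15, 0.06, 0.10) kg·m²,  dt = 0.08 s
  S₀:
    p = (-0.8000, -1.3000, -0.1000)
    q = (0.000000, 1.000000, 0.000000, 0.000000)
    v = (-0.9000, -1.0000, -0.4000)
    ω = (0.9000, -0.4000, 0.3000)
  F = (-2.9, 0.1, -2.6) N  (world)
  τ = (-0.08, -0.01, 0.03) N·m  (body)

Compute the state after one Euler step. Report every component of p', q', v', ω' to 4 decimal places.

precession coupling ω×(Iω) = (-0.0048, 0.0135, 0.0324)
(τ − ω×Iω)/I = (-0.5013, -0.3917, -0.0240)
ω + α·dt = (0.8599, -0.4313, 0.2981)
2q̇ = q⊗(0,ω) = (-0.9000000, 0.0000000, -0.3000000, -0.4000000)
q' = normalize(q + ½dt·q⊗(0,ω)) = (-0.0360, 0.9992, -0.0120, -0.0160)
linear accel F/m = (-2.9000, 0.1000, -2.6000)
p + v·dt = (-0.8720, -1.3800, -0.1320)
new velocity v' = (-1.1320, -0.9920, -0.6080)

p' = (-0.8720, -1.3800, -0.1320)
q' = (-0.0360, 0.9992, -0.0120, -0.0160)
v' = (-1.1320, -0.9920, -0.6080)
ω' = (0.8599, -0.4313, 0.2981)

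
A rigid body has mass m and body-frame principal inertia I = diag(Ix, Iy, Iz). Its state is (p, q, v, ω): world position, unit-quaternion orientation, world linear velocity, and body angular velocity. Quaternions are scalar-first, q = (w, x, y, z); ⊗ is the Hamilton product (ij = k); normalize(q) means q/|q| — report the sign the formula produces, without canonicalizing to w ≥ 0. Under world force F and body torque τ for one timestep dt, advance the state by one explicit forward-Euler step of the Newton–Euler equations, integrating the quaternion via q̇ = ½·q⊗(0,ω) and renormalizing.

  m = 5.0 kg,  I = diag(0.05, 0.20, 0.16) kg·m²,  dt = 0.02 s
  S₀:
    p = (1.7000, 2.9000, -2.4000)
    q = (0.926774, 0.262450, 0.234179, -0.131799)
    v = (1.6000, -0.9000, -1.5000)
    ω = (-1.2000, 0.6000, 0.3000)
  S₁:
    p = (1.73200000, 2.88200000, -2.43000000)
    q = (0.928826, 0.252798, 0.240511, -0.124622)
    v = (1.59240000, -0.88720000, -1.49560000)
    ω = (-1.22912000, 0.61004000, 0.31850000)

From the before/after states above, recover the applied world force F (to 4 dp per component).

velocity change Δv = (-0.00760000, 0.01280000, 0.00440000)
F = m·Δv/dt = (-1.9000, 3.2000, 1.1000)

F = (-1.9000, 3.2000, 1.1000)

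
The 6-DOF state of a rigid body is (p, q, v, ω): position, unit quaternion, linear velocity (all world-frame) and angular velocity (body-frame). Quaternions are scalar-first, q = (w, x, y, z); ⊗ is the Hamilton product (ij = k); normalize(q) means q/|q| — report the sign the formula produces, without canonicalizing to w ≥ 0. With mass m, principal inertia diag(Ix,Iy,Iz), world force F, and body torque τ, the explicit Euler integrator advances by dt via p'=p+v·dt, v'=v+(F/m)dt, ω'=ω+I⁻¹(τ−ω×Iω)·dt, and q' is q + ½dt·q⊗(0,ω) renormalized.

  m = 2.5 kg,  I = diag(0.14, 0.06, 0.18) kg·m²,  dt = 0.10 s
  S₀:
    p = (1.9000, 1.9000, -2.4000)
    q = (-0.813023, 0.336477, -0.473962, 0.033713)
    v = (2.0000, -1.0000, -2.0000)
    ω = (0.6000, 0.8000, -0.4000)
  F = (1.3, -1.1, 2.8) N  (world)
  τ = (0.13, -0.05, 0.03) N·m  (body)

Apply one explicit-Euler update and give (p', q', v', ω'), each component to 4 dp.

p' = (2.1000, 1.8000, -2.6000)
q' = (-0.8023, 0.3198, -0.4980, 0.0775)
v' = (2.0520, -1.0440, -1.8880)
ω' = (0.7203, 0.7007, -0.3620)

a = (0.5200, -0.4400, 1.1200)
p' = p + v·dt = (2.1000, 1.8000, -2.6000)
v + (F/m)dt = (2.0520, -1.0440, -1.8880)
precession coupling ω×(Iω) = (-0.0384, 0.0096, -0.0384)
α = I⁻¹(τ − ω×Iω) = (1.2029, -0.9933, 0.3800)
ω' = ω + α·dt = (0.7203, 0.7007, -0.3620)
q⊗(0,ω) = (0.1907686, -0.3251994, -0.4955998, 0.8787680)
q + ½dt·q⊗(0,ω), renormalized = (-0.8023, 0.3198, -0.4980, 0.0775)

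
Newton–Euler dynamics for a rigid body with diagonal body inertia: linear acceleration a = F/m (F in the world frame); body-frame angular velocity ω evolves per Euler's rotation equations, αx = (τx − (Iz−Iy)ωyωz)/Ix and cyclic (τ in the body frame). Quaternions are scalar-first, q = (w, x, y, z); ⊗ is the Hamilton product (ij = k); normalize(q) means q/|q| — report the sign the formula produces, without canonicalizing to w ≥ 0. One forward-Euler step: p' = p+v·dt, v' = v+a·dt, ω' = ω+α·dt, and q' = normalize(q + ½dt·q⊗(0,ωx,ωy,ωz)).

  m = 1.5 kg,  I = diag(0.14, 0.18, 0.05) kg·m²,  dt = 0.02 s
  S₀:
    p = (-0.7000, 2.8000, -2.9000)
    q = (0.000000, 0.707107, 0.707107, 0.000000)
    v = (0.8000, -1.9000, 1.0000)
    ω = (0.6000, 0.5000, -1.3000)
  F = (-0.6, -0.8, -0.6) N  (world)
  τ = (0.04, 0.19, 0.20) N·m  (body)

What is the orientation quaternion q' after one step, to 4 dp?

Hamilton product q⊗(0,ω) = (-0.7778177, -0.9192391, 0.9192391, -0.0707107)
q' = normalize(q + ½dt·q⊗(0,ω)) = (-0.0078, 0.6978, 0.7162, -0.0007)

q' = (-0.0078, 0.6978, 0.7162, -0.0007)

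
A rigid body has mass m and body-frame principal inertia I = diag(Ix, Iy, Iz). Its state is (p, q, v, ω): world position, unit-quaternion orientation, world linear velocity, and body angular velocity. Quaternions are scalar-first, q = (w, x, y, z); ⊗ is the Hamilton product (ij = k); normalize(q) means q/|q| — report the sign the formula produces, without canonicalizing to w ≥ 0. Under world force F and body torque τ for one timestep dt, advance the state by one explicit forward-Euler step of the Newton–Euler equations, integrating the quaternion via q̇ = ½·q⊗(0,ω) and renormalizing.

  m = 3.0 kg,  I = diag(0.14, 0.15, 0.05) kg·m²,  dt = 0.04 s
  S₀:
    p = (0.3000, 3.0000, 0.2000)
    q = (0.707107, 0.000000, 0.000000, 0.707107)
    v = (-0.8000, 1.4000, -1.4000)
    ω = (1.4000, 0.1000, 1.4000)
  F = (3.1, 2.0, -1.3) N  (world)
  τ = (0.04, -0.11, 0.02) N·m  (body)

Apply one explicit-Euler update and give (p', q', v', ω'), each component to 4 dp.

a = (1.0333, 0.6667, -0.4333)
p' = p + v·dt = (0.2680, 3.0560, 0.1440)
new velocity v' = (-0.7587, 1.4267, -1.4173)
ω×(Iω) gyroscopic = (-0.0140, 0.1764, 0.0014)
α = I⁻¹(τ − ω×Iω) = (0.3857, -1.9093, 0.3720)
ω + α·dt = (1.4154, 0.0236, 1.4149)
2q̇ = q⊗(0,ω) = (-0.9899498, 0.9192391, 1.0606605, 0.9899498)
q' = normalize(q + ½dt·q⊗(0,ω)) = (0.6868, 0.0184, 0.0212, 0.7263)

p' = (0.2680, 3.0560, 0.1440)
q' = (0.6868, 0.0184, 0.0212, 0.7263)
v' = (-0.7587, 1.4267, -1.4173)
ω' = (1.4154, 0.0236, 1.4149)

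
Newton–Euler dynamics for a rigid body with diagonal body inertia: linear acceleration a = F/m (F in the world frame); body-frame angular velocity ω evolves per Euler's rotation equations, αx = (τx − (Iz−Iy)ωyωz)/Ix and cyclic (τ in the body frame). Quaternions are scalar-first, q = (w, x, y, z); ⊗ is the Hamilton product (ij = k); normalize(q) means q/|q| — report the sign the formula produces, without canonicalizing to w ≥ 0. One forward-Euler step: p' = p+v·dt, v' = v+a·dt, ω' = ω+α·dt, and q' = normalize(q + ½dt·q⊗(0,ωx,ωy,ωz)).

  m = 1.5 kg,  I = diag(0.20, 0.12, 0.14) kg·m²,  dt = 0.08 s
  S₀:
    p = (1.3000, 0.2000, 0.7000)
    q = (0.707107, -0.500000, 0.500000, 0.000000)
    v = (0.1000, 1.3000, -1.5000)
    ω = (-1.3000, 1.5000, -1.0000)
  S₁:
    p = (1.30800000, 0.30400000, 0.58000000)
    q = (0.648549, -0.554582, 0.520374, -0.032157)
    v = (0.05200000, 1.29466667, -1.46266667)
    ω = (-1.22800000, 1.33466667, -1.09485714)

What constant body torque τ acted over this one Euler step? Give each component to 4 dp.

τ = (0.1500, -0.1700, -0.0100)

rate change Δω = (0.07200000, -0.16533333, -0.09485714)
I·α + gyro = (0.1500, -0.1700, -0.0100)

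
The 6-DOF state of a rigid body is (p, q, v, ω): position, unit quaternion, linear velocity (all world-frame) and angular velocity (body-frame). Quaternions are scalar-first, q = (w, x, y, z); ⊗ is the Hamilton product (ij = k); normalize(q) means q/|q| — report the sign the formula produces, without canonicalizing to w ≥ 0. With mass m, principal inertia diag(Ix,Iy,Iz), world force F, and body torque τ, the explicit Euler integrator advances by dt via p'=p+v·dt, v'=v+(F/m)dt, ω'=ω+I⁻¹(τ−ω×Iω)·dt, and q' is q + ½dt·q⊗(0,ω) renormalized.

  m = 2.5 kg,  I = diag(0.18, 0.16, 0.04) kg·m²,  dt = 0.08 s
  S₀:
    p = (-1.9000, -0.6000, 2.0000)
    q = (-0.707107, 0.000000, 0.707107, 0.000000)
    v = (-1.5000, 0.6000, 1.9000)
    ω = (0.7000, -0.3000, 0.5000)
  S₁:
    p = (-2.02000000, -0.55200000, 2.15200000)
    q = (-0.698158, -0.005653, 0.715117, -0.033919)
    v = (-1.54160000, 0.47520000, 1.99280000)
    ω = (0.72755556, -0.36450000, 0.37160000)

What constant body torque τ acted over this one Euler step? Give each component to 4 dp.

rate change Δω = (0.02755556, -0.06450000, -0.12840000)
ω₀×(Iω₀) = (0.0180, 0.0490, 0.0042)
I·α + gyro = (0.0800, -0.0800, -0.0600)

τ = (0.0800, -0.0800, -0.0600)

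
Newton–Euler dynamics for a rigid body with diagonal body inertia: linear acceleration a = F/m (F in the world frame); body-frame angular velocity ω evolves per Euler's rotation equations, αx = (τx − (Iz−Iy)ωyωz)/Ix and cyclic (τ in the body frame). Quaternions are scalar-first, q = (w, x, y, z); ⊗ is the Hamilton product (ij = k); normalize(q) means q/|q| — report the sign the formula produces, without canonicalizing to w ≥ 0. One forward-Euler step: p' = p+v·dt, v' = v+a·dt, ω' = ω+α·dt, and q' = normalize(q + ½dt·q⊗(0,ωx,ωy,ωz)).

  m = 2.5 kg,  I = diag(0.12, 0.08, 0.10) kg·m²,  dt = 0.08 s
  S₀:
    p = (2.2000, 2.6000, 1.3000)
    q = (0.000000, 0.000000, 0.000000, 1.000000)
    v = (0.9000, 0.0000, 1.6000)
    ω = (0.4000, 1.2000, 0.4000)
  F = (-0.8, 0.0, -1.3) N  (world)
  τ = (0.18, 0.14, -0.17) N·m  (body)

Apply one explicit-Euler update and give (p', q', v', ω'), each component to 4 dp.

p' = (2.2720, 2.6000, 1.4280)
q' = (-0.0160, -0.0479, 0.0160, 0.9986)
v' = (0.8744, 0.0000, 1.5584)
ω' = (0.5136, 1.3368, 0.2794)

ω×(Iω) gyroscopic = (0.0096, 0.0032, -0.0192)
(τ − ω×Iω)/I = (1.4200, 1.7100, -1.5080)
ω' = ω + α·dt = (0.5136, 1.3368, 0.2794)
Hamilton product q⊗(0,ω) = (-0.4000000, -1.2000000, 0.4000000, 0.0000000)
q + ½dt·q⊗(0,ω), renormalized = (-0.0160, -0.0479, 0.0160, 0.9986)
p' = p + v·dt = (2.2720, 2.6000, 1.4280)
v' = v + a·dt = (0.8744, 0.0000, 1.5584)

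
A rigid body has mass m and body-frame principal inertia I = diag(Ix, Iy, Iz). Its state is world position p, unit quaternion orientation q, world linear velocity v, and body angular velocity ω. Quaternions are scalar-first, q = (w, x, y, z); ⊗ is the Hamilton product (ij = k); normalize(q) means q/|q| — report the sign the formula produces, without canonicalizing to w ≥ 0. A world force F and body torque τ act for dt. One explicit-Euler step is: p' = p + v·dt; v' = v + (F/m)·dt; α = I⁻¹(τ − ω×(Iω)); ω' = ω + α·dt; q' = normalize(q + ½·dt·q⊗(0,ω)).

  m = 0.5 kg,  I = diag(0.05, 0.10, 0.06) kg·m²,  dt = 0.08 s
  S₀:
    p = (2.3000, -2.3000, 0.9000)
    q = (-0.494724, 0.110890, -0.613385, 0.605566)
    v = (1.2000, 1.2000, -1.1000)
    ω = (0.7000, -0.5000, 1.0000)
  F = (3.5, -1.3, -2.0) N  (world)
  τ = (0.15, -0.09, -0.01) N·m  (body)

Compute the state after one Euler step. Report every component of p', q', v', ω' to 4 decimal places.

precession coupling ω×(Iω) = (0.0200, -0.0070, -0.0175)
angular accel α = (2.6000, -0.8300, 0.1250)
ω + α·dt = (0.9080, -0.5664, 1.0100)
Hamilton product q⊗(0,ω) = (-0.9898815, -0.6569088, 0.5603682, -0.1207995)
q' = normalize(q + ½dt·q⊗(0,ω)) = (-0.5336, 0.0845, -0.5901, 0.5999)
a = (7.0000, -2.6000, -4.0000)
new position p' = (2.3960, -2.2040, 0.8120)
v' = v + a·dt = (1.7600, 0.9920, -1.4200)

p' = (2.3960, -2.2040, 0.8120)
q' = (-0.5336, 0.0845, -0.5901, 0.5999)
v' = (1.7600, 0.9920, -1.4200)
ω' = (0.9080, -0.5664, 1.0100)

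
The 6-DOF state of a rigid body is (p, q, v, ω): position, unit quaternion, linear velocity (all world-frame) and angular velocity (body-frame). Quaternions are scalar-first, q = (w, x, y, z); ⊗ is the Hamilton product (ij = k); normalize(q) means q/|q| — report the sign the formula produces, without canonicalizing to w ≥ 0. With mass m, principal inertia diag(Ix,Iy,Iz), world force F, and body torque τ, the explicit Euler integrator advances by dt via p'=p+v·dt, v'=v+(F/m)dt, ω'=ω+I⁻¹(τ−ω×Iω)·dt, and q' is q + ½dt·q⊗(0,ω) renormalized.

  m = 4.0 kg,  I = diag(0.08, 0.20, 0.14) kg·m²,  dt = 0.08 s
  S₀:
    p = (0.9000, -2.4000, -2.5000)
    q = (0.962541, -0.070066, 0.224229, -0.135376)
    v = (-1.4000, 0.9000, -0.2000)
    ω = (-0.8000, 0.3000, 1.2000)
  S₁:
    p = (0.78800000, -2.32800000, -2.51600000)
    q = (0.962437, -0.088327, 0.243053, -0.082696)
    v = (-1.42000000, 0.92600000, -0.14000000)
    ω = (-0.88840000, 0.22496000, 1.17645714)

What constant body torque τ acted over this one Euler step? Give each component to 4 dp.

τ = (-0.1100, -0.1300, -0.0700)

rate change Δω = (-0.08840000, -0.07504000, -0.02354286)
I·α + gyro = (-0.1100, -0.1300, -0.0700)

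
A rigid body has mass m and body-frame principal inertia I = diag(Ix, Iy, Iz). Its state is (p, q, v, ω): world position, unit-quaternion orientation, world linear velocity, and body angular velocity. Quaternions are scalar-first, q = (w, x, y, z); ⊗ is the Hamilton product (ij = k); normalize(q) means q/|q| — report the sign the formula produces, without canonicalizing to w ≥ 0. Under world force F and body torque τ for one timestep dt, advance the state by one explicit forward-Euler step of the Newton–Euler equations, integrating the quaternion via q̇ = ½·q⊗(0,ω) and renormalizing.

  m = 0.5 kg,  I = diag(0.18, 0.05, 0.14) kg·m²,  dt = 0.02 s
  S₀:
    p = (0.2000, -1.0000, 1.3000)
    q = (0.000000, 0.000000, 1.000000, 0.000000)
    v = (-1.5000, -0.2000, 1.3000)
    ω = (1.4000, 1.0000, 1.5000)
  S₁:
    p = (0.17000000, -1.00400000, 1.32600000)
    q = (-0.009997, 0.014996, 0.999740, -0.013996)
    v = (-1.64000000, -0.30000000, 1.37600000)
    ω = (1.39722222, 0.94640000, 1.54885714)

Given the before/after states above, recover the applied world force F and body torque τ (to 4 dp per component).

Δv = v₁−v₀ = (-0.14000000, -0.10000000, 0.07600000)
F = m·Δv/dt = (-3.5000, -2.5000, 1.9000)
ω₁ − ω₀ = (-0.00277778, -0.05360000, 0.04885714)
precession coupling = (0.1350, 0.0840, -0.1820)
applied torque τ = (0.1100, -0.0500, 0.1600)

F = (-3.5000, -2.5000, 1.9000)
τ = (0.1100, -0.0500, 0.1600)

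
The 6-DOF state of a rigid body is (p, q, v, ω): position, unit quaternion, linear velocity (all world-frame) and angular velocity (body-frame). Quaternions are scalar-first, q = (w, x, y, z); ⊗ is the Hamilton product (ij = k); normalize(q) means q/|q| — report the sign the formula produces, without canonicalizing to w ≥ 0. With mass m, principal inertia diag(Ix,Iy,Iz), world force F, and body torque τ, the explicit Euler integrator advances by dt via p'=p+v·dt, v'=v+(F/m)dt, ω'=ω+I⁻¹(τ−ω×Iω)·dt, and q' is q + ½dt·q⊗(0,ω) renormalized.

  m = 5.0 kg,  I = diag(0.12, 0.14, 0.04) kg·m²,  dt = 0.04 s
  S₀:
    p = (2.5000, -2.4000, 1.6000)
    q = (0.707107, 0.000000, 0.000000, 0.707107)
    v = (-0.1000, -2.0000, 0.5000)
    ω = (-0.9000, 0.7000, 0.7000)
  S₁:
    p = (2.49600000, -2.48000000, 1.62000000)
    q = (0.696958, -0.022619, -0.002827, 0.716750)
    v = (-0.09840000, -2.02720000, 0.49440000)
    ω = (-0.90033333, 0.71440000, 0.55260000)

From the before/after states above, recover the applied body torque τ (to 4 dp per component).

τ = (-0.0500, 0.0000, -0.1600)

Δω = ω₁−ω₀ = (-0.00033333, 0.01440000, -0.14740000)
gyro term ω₀×Iω₀ = (-0.0490, -0.0504, -0.0126)
applied torque τ = (-0.0500, 0.0000, -0.1600)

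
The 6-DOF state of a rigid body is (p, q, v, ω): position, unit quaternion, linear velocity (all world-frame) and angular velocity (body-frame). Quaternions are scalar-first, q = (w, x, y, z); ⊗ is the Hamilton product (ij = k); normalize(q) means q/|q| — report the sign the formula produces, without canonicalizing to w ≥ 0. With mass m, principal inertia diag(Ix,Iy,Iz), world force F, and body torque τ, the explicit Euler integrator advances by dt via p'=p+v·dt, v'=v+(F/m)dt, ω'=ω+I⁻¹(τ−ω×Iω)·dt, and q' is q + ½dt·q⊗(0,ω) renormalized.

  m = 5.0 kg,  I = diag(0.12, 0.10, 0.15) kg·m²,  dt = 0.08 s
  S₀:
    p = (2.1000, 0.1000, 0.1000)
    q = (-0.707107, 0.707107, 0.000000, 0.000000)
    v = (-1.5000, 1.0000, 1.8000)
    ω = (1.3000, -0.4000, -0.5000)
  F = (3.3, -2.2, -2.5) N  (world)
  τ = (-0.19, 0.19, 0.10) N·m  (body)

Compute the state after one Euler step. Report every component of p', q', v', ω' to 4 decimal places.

p' = (1.9800, 0.1800, 0.2440)
q' = (-0.7426, 0.6692, 0.0254, 0.0028)
v' = (-1.4472, 0.9648, 1.7600)
ω' = (1.1667, -0.2636, -0.4522)

(τ − ω×Iω)/I = (-1.6667, 1.7050, 0.5973)
ω + α·dt = (1.1667, -0.2636, -0.4522)
2q̇ = q⊗(0,ω) = (-0.9192391, -0.9192391, 0.6363963, 0.0707107)
q' = normalize(q + ½dt·q⊗(0,ω)) = (-0.7426, 0.6692, 0.0254, 0.0028)
p + v·dt = (1.9800, 0.1800, 0.2440)
v' = v + a·dt = (-1.4472, 0.9648, 1.7600)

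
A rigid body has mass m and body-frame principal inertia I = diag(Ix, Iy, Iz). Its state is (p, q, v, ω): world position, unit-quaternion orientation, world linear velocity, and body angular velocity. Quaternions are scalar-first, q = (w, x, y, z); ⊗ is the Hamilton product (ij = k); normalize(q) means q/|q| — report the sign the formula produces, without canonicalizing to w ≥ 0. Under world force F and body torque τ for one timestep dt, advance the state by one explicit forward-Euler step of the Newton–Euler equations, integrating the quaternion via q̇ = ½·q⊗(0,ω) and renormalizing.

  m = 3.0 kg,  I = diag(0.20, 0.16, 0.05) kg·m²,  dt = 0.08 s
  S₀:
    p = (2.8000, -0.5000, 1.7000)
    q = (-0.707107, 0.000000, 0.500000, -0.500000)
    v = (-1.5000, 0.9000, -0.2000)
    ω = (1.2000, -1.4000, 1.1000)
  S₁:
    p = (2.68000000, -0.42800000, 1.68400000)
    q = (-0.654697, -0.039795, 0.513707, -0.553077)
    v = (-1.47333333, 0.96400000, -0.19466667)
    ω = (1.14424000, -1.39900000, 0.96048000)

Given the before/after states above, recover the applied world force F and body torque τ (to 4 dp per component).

velocity change Δv = (0.02666667, 0.06400000, 0.00533333)
applied force F = (1.0000, 2.4000, 0.2000)
ω₁ − ω₀ = (-0.05576000, 0.00100000, -0.13952000)
applied torque τ = (0.0300, 0.2000, -0.0200)

F = (1.0000, 2.4000, 0.2000)
τ = (0.0300, 0.2000, -0.0200)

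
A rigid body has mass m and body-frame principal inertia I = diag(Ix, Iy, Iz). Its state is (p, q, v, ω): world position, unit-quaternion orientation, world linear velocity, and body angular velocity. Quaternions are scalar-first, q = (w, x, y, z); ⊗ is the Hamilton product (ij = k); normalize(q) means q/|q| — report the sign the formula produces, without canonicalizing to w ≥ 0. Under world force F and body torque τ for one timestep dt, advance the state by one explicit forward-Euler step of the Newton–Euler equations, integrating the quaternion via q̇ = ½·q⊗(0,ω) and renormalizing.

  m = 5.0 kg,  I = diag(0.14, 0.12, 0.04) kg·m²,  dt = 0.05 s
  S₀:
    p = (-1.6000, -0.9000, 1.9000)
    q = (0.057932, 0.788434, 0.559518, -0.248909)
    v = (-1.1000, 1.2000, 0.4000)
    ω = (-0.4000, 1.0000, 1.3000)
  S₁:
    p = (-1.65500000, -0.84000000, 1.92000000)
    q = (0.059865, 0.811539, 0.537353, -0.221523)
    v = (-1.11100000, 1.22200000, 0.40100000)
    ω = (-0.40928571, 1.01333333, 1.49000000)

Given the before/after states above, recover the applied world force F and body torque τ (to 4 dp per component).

F = (-1.1000, 2.2000, 0.1000)
τ = (-0.1300, -0.0200, 0.1600)

Δω = ω₁−ω₀ = (-0.00928571, 0.01333333, 0.19000000)
precession coupling = (-0.1040, -0.0520, 0.0080)
I·α + gyro = (-0.1300, -0.0200, 0.1600)
velocity change Δv = (-0.01100000, 0.02200000, 0.00100000)
applied force F = (-1.1000, 2.2000, 0.1000)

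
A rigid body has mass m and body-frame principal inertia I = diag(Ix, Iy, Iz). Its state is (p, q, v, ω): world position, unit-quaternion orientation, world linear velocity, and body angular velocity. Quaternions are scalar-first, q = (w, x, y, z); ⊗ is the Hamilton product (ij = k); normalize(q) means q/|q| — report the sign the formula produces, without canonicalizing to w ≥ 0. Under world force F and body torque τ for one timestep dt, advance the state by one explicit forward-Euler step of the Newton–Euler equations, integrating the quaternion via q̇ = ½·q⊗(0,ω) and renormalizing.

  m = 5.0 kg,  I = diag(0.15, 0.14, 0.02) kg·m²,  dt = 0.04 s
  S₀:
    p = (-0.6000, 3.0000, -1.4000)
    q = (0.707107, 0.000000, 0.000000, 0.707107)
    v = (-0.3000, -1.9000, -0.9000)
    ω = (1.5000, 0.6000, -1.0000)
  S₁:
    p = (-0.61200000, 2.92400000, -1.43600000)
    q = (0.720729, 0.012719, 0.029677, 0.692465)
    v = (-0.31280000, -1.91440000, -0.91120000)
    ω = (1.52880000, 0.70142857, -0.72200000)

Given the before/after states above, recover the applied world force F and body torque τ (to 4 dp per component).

F = (-1.6000, -1.8000, -1.4000)
τ = (0.1800, 0.1600, 0.1300)

Δω = ω₁−ω₀ = (0.02880000, 0.10142857, 0.27800000)
ω₀×(Iω₀) = (0.0720, -0.1950, -0.0090)
applied torque τ = (0.1800, 0.1600, 0.1300)
velocity change Δv = (-0.01280000, -0.01440000, -0.01120000)
F = m·Δv/dt = (-1.6000, -1.8000, -1.4000)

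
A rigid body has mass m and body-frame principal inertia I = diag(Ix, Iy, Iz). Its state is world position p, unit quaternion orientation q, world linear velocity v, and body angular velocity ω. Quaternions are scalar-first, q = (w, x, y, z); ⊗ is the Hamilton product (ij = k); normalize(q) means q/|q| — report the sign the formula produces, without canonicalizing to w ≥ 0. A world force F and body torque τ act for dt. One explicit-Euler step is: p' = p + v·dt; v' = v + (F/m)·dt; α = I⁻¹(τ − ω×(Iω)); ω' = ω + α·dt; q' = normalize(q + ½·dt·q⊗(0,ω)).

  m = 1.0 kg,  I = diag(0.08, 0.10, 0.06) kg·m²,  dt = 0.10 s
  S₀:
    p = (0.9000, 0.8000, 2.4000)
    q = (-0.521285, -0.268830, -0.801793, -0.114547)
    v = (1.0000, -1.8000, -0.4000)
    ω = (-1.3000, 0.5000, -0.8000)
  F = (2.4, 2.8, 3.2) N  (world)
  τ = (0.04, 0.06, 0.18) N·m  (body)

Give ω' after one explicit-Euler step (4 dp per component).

ω' = (-1.2700, 0.5392, -0.4783)

precession coupling ω×(Iω) = (0.0160, 0.0208, -0.0130)
angular accel α = (0.3000, 0.3920, 3.2167)
new body rate ω' = (-1.2700, 0.5392, -0.4783)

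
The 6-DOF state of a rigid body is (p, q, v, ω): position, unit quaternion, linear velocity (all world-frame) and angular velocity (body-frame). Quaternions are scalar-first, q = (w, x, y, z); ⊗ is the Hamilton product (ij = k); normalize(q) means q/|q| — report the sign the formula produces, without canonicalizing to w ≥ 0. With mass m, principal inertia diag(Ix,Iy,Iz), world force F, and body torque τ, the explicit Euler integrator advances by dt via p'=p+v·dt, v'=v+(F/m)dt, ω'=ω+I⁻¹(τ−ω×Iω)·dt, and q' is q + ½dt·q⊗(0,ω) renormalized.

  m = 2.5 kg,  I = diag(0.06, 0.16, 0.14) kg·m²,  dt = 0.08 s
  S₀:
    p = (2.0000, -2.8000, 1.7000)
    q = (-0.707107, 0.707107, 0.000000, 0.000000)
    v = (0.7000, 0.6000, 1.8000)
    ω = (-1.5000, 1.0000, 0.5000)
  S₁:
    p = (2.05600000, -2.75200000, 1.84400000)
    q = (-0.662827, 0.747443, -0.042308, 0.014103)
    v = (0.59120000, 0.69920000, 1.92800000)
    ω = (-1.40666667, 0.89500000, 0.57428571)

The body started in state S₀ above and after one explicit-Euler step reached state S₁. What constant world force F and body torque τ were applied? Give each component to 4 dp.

v₁ − v₀ = (-0.10880000, 0.09920000, 0.12800000)
applied force F = (-3.4000, 3.1000, 4.0000)
rate change Δω = (0.09333333, -0.10500000, 0.07428571)
ω₀×(Iω₀) = (-0.0100, 0.0600, -0.1500)
applied torque τ = (0.0600, -0.1500, -0.0200)

F = (-3.4000, 3.1000, 4.0000)
τ = (0.0600, -0.1500, -0.0200)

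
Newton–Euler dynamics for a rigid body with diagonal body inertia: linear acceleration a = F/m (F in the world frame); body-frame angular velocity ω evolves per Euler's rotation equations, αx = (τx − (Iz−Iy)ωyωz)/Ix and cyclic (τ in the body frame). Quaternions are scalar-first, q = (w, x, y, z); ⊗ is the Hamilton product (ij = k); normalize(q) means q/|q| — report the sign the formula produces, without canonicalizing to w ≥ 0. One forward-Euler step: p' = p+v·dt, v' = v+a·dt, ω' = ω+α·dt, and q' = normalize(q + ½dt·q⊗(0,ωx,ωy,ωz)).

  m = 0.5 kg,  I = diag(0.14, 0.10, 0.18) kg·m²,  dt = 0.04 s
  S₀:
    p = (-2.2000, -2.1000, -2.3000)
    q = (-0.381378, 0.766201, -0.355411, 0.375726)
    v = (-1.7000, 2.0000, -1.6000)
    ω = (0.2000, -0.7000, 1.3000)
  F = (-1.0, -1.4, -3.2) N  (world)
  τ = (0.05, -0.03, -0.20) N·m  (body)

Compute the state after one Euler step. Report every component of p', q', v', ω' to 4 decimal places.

ω×(Iω) gyroscopic = (-0.0728, -0.0104, 0.0056)
α = I⁻¹(τ − ω×Iω) = (0.8771, -0.1960, -1.1422)
ω + α·dt = (0.2351, -0.7078, 1.2543)
Hamilton product q⊗(0,ω) = (-0.8904717, -0.2753017, -0.6539515, -0.9610499)
updated quaternion q' = (-0.3990, 0.7604, -0.3683, 0.3563)
linear accel F/m = (-2.0000, -2.8000, -6.4000)
p + v·dt = (-2.2680, -2.0200, -2.3640)
v + (F/m)dt = (-1.7800, 1.8880, -1.8560)

p' = (-2.2680, -2.0200, -2.3640)
q' = (-0.3990, 0.7604, -0.3683, 0.3563)
v' = (-1.7800, 1.8880, -1.8560)
ω' = (0.2351, -0.7078, 1.2543)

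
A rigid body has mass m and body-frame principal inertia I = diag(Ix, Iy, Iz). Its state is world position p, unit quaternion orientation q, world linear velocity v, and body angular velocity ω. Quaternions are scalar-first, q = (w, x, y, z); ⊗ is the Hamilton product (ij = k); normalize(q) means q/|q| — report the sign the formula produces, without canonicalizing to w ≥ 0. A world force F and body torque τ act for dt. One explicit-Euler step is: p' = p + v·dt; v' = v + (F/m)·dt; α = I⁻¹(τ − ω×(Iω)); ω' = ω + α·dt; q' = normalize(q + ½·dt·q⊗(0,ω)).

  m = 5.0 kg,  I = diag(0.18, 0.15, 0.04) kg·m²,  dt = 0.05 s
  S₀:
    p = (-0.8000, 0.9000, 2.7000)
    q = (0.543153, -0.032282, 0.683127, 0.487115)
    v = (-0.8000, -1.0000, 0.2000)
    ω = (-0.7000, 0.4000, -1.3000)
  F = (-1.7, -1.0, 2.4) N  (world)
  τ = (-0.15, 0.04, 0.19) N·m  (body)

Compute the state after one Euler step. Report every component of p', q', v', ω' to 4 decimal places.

angular accel α = (-1.1511, -0.5827, 4.5400)
ω' = ω + α·dt = (-0.7576, 0.3709, -1.0730)
Hamilton product q⊗(0,ω) = (0.3374013, -1.4631182, -0.1656859, -0.2408228)
updated quaternion q' = (0.5512, -0.0688, 0.6785, 0.4807)
new position p' = (-0.8400, 0.8500, 2.7100)
v + (F/m)dt = (-0.8170, -1.0100, 0.2240)

p' = (-0.8400, 0.8500, 2.7100)
q' = (0.5512, -0.0688, 0.6785, 0.4807)
v' = (-0.8170, -1.0100, 0.2240)
ω' = (-0.7576, 0.3709, -1.0730)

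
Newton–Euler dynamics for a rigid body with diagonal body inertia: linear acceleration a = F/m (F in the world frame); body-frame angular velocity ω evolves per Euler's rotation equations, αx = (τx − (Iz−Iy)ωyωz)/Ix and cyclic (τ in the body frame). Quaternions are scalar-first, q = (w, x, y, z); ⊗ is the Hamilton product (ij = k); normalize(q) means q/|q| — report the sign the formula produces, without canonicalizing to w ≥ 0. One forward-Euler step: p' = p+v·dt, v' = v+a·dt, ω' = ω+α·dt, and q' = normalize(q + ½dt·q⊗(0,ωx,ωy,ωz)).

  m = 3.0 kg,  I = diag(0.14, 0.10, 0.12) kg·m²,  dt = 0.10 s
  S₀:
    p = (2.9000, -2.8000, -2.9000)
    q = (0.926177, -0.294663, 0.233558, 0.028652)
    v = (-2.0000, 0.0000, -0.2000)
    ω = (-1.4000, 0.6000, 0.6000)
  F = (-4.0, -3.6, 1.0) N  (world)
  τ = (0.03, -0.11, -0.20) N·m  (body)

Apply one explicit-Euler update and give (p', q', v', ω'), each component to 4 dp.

p' = (2.7000, -2.8000, -2.9200)
q' = (0.8947, -0.3522, 0.2673, 0.0637)
v' = (-2.1333, -0.1200, -0.1667)
ω' = (-1.3837, 0.5068, 0.4053)

precession coupling ω×(Iω) = (0.0072, -0.0168, 0.0336)
angular accel α = (0.1629, -0.9320, -1.9467)
new body rate ω' = (-1.3837, 0.5068, 0.4053)
q⊗(0,ω) = (-0.5698542, -1.1737042, 0.6923912, 0.7058896)
q' = normalize(q + ½dt·q⊗(0,ω)) = (0.8947, -0.3522, 0.2673, 0.0637)
a = (-1.3333, -1.2000, 0.3333)
p + v·dt = (2.7000, -2.8000, -2.9200)
v + (F/m)dt = (-2.1333, -0.1200, -0.1667)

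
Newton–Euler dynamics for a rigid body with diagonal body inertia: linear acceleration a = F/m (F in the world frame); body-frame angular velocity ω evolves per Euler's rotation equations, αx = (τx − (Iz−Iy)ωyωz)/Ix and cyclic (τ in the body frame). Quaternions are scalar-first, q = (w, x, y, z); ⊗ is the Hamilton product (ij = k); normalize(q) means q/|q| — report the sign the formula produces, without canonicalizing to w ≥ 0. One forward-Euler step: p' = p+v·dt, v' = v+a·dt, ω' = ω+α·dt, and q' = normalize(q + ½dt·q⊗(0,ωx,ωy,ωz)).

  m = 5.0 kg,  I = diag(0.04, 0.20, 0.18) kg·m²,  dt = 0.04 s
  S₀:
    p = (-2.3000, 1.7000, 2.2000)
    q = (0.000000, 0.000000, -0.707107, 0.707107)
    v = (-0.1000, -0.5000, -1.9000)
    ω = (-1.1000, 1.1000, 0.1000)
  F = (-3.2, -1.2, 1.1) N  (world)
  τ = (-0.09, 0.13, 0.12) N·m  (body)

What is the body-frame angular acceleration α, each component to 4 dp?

α = (-2.1950, 0.5730, 1.7422)

precession coupling ω×(Iω) = (-0.0022, 0.0154, -0.1936)
α = I⁻¹(τ − ω×Iω) = (-2.1950, 0.5730, 1.7422)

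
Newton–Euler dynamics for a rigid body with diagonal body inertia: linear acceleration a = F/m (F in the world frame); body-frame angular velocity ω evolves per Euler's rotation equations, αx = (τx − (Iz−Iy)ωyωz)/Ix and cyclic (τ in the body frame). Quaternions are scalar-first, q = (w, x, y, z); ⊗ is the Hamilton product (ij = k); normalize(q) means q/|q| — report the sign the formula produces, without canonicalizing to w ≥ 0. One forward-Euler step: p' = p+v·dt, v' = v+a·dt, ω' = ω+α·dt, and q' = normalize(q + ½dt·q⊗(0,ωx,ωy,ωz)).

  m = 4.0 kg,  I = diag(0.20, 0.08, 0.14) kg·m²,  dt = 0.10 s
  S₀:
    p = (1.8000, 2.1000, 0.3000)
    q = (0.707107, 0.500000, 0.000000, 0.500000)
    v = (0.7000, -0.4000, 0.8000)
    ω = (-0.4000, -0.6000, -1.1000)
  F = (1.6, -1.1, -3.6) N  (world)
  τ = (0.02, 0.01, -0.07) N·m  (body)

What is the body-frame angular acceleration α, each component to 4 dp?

α = (-0.0980, -0.2050, -0.2943)

ω×(Iω) gyroscopic = (0.0396, 0.0264, -0.0288)
(τ − ω×Iω)/I = (-0.0980, -0.2050, -0.2943)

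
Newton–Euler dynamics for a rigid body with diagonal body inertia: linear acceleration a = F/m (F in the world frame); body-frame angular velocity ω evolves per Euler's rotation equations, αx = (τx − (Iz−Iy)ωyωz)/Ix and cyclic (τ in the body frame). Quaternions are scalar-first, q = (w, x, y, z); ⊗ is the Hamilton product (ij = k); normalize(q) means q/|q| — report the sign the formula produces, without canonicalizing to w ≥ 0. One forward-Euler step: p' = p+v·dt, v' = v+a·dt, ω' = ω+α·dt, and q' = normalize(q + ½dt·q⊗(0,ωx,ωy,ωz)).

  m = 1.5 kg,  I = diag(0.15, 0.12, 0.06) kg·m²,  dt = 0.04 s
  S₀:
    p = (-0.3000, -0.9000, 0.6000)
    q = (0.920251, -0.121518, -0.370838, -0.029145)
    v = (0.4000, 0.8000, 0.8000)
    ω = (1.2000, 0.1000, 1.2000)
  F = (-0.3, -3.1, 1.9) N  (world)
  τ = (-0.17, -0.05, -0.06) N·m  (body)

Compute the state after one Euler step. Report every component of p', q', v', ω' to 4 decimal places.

ω×(Iω) gyroscopic = (-0.0072, 0.1296, -0.0036)
α = I⁻¹(τ − ω×Iω) = (-1.0853, -1.4967, -0.9400)
ω' = ω + α·dt = (1.1566, 0.0401, 1.1624)
Hamilton product q⊗(0,ω) = (0.2178794, 0.6622101, 0.2028727, 1.5371550)
q + ½dt·q⊗(0,ω), renormalized = (0.9241, -0.1082, -0.3666, 0.0016)
p' = p + v·dt = (-0.2840, -0.8680, 0.6320)
v' = v + a·dt = (0.3920, 0.7173, 0.8507)

p' = (-0.2840, -0.8680, 0.6320)
q' = (0.9241, -0.1082, -0.3666, 0.0016)
v' = (0.3920, 0.7173, 0.8507)
ω' = (1.1566, 0.0401, 1.1624)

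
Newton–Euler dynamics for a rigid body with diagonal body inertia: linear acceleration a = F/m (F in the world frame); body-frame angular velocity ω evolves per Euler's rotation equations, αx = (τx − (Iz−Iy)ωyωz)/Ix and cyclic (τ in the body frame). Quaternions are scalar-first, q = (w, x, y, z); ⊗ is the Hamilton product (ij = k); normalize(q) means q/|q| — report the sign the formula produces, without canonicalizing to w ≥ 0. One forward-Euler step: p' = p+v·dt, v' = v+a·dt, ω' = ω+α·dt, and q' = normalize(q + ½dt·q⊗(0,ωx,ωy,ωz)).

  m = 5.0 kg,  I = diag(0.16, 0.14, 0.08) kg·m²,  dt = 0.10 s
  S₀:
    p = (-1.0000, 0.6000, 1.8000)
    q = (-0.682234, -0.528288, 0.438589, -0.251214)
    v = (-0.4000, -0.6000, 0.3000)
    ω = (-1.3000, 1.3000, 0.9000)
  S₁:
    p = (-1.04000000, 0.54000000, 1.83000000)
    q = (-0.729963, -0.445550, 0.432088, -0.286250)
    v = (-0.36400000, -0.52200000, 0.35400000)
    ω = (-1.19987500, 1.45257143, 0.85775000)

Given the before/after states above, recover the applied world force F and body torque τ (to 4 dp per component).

Δω = ω₁−ω₀ = (0.10012500, 0.15257143, -0.04225000)
τ = I·(Δω/dt) + ω₀×(Iω₀) = (0.0900, 0.1200, 0.0000)
v₁ − v₀ = (0.03600000, 0.07800000, 0.05400000)
applied force F = (1.8000, 3.9000, 2.7000)

F = (1.8000, 3.9000, 2.7000)
τ = (0.0900, 0.1200, 0.0000)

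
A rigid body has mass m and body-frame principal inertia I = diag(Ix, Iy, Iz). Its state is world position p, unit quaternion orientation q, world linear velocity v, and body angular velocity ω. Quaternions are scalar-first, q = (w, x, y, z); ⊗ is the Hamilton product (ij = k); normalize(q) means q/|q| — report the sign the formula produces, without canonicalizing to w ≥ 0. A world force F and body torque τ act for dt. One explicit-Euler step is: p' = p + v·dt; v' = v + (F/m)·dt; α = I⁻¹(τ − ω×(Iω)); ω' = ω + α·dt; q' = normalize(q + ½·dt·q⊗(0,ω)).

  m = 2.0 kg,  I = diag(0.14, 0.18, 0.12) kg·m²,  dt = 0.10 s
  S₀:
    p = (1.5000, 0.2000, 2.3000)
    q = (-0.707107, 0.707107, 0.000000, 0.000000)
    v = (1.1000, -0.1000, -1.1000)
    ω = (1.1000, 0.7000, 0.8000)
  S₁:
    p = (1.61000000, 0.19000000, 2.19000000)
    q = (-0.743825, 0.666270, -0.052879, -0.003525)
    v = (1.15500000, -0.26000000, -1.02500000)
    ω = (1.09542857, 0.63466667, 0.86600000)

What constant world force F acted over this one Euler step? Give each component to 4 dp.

F = (1.1000, -3.2000, 1.5000)

Δv = v₁−v₀ = (0.05500000, -0.16000000, 0.07500000)
m·(v₁−v₀)/dt = (1.1000, -3.2000, 1.5000)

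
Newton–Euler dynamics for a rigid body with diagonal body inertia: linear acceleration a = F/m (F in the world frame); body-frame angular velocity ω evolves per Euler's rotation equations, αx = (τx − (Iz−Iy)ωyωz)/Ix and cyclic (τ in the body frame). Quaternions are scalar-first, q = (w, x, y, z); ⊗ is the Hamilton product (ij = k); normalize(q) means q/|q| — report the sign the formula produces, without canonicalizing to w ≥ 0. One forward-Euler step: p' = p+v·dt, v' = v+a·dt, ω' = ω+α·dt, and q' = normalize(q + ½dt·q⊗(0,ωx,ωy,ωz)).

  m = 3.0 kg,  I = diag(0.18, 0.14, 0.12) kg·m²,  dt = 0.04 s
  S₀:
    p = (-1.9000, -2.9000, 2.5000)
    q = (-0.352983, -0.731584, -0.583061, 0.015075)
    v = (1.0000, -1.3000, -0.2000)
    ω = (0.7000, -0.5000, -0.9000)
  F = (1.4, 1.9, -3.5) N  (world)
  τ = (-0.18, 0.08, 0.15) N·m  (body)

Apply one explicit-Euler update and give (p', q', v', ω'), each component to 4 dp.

p' = (-1.8600, -2.9520, 2.4920)
q' = (-0.3482, -0.7257, -0.5923, 0.0369)
v' = (1.0187, -1.2747, -0.2467)
ω' = (0.6620, -0.4663, -0.8547)

a = F/m = (0.4667, 0.6333, -1.1667)
new position p' = (-1.8600, -2.9520, 2.4920)
v + (F/m)dt = (1.0187, -1.2747, -0.2467)
α = I⁻¹(τ − ω×Iω) = (-0.9500, 0.8414, 1.1333)
ω' = ω + α·dt = (0.6620, -0.4663, -0.8547)
2q̇ = q⊗(0,ω) = (0.2341458, 0.2852043, -0.4713816, 1.0916194)
q' = normalize(q + ½dt·q⊗(0,ω)) = (-0.3482, -0.7257, -0.5923, 0.0369)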